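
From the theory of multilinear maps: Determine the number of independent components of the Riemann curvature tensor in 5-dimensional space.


The Riemann tensor in d dimensions has d^2(d^2 - 1)/12 independent components.
d = 5, so d^2 = 25
d^2 - 1 = 24
d^2(d^2 - 1) = 25 * 24 = 600
Divide by 12: 600 / 12 = 50

50


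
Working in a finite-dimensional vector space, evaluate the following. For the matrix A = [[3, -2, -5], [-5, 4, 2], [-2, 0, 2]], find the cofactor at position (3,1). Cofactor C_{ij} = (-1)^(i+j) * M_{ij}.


To find cofactor C_{31}, delete row 3 and column 1.
The resulting 2x2 submatrix is: [[-2, -5], [4, 2]]
Minor M_{31} = -2*2 - -5*4
  = -4 - -20 = 16
Sign = (-1)^(3+1) = (-1)^4 = 1
Cofactor C_{31} = 1 * 16 = 16

16


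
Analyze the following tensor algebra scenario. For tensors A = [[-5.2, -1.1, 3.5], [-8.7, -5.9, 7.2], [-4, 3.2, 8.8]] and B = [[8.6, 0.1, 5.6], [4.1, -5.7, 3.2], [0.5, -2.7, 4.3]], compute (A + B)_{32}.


Tensor addition is component-wise: (A + B)_{ij} = A_{ij} + B_{ij}.
A_{32} = 3.2
B_{32} = -2.7
(A + B)_{32} = 3.2 + -2.7 = 0.5

0.5


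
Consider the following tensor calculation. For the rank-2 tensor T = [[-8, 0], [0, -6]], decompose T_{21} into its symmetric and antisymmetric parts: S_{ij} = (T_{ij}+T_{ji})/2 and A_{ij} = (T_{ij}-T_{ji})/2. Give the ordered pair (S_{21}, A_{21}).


T_{21} = 0
T_{12} = 0
S_{21} = (0 + 0)/2 = 0/2 = 0
A_{21} = (0 - 0)/2 = 0/2 = 0
Check: S + A = 0 + 0 = 0 = T_{21}.

(0, 0)


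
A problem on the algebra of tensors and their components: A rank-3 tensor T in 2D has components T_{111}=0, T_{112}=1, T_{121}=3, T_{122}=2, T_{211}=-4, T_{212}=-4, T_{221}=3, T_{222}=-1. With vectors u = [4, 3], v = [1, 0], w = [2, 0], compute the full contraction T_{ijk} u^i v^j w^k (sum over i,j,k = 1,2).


S = sum over i,j,k of T_{ijk} u_i v_j w_k. Expanding all 8 terms:
T_{111}*u_1*v_1*w_1 = 0*4*1*2 = 0  (running total: 0)
T_{112}*u_1*v_1*w_2 = 1*4*1*0 = 0  (running total: 0)
T_{121}*u_1*v_2*w_1 = 3*4*0*2 = 0  (running total: 0)
T_{122}*u_1*v_2*w_2 = 2*4*0*0 = 0  (running total: 0)
T_{211}*u_2*v_1*w_1 = -4*3*1*2 = -24  (running total: -24)
T_{212}*u_2*v_1*w_2 = -4*3*1*0 = 0  (running total: -24)
T_{221}*u_2*v_2*w_1 = 3*3*0*2 = 0  (running total: -24)
T_{222}*u_2*v_2*w_2 = -1*3*0*0 = 0  (running total: -24)
S = -24

-24


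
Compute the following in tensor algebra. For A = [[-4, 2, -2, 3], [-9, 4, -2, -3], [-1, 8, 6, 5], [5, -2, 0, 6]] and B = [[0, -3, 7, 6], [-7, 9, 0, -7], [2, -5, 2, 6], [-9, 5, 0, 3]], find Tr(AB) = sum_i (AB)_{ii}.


Tr(AB) = sum_i (AB)_{ii} where (AB)_{ii} = sum_k A_{ik} B_{ki}.
(AB)_{11} = -4*0 + 2*-7 + -2*2 + 3*-9 = -45
(AB)_{22} = -9*-3 + 4*9 + -2*-5 + -3*5 = 58
(AB)_{33} = -1*7 + 8*0 + 6*2 + 5*0 = 5
(AB)_{44} = 5*6 + -2*-7 + 0*6 + 6*3 = 62
Tr(AB) = -45 + 58 + 5 + 62 = 80

80


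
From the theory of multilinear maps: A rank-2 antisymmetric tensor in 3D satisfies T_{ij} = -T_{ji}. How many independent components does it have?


An antisymmetric rank-2 tensor satisfies A_{ij} = -A_{ji}, so diagonal entries are zero.
The independent components are the upper-triangular entries: C(n, 2) = n(n-1)/2.
n = 3
C(3, 2) = 3 * 2 / 2 = 6 / 2 = 3

3


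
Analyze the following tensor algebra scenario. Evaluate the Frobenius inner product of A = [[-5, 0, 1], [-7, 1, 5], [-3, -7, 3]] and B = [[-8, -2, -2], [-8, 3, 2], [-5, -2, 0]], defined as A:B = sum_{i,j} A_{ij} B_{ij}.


A:B = sum over all i,j of A_{ij} * B_{ij}.
Row 1: -5*-8=40, 0*-2=0, 1*-2=-2 => row sum = 38
Row 2: -7*-8=56, 1*3=3, 5*2=10 => row sum = 69
Row 3: -3*-5=15, -7*-2=14, 3*0=0 => row sum = 29
Total = 38 + 69 + 29 = 136

136


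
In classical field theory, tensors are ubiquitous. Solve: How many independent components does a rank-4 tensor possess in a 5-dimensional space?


The number of components of a rank-r tensor in d dimensions is d^r.
Here d = 5 and r = 4.
5^4 = 625

625


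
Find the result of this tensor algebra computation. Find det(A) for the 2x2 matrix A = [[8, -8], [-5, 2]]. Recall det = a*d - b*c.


For a 2x2 matrix [[a, b], [c, d]], det = a*d - b*c.
a = 8, b = -8, c = -5, d = 2
a*d = 8 * 2 = 16
b*c = -8 * -5 = 40
det = 16 - 40 = -24

-24


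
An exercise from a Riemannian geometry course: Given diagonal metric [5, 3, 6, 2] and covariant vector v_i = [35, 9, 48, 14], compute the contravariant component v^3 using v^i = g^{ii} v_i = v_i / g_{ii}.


To raise an index with a diagonal metric: v^i = v_i / g_{ii}.
For index 3: v_3 = 48, g_{33} = 6
v^3 = 48 / 6 = 8

8


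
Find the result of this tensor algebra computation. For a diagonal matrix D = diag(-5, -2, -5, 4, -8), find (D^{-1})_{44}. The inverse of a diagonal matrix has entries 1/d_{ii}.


For a diagonal matrix, the inverse has entries (D^{-1})_{ii} = 1/d_{ii}.
The diagonal entries are: d_{11} = -5, d_{22} = -2, d_{33} = -5, d_{44} = 4, d_{55} = -8
We need (D^{-1})_{44} = 1/d_{44} = 1/4 = 1/4

1/4


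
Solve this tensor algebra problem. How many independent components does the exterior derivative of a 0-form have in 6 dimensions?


The exterior derivative of a p-form is a (p+1)-form.
Its number of independent components is C(n, p+1).
n = 6, p+1 = 1
C(6, 1) = 6

6


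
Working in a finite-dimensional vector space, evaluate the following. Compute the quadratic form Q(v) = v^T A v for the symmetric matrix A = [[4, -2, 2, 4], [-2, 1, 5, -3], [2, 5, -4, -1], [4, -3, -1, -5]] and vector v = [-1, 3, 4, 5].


First compute Av:
(Av)_1 = 4*-1 + -2*3 + 2*4 + 4*5 = 18
(Av)_2 = -2*-1 + 1*3 + 5*4 + -3*5 = 10
(Av)_3 = 2*-1 + 5*3 + -4*4 + -1*5 = -8
(Av)_4 = 4*-1 + -3*3 + -1*4 + -5*5 = -42
Av = [18, 10, -8, -42]
Then v^T (Av) = -1*18 + 3*10 + 4*-8 + 5*-42
= -18 + 30 + -32 + -210 = -230

-230


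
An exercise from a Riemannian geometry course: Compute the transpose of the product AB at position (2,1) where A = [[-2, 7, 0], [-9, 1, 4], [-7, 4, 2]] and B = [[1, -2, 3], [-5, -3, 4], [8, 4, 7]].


(AB)^T_{ij} = (AB)_{ji} = sum_k A_{jk} B_{ki}.
For i=2, j=1 we need (AB)_{12}:
A_{11} * B_{12} = -2 * -2 = 4
A_{12} * B_{22} = 7 * -3 = -21
A_{13} * B_{32} = 0 * 4 = 0
Sum = 4 + -21 + 0 = -17

-17


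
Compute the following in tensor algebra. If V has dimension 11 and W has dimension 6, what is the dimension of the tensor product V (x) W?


The dimension of a tensor product is the product of dimensions.
dim(V) = 11, dim(W) = 6
dim(V (x) W) = 11 * 6 = 66

66


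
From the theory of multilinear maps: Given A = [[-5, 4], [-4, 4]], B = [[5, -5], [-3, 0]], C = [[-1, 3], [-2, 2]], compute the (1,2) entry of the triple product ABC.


(ABC)_{12} = sum_m (AB)_{1m} C_{m2}. First compute row 1 of AB.
(AB)_{11} = -5*5 + 4*-3 = -37
(AB)_{12} = -5*-5 + 4*0 = 25
Now contract with column 2 of C:
(AB)_{11} * C_{12} = -37 * 3 = -111
(AB)_{12} * C_{22} = 25 * 2 = 50
(ABC)_{12} = -111 + 50 = -61

-61


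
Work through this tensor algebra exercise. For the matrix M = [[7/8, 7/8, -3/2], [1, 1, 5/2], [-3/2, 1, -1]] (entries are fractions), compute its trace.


The trace is the sum of diagonal entries.
Diagonal: M[1,1] = 7/8, M[2,2] = 1, M[3,3] = -1
Tr(M) = 7/8 + 1 + -1
Computing step by step:
After adding M[1,1]: 7/8
After adding M[2,2]: 15/8
After adding M[3,3]: 7/8
Tr(M) = 7/8

7/8


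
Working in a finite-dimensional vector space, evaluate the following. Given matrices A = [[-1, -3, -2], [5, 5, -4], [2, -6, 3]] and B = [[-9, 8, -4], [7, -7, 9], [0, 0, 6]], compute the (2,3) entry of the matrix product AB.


(AB)_{ij} = sum_k A_{ik} B_{kj}.
For i=2, j=3:
A_{21} * B_{13} = 5 * -4 = -20
A_{22} * B_{23} = 5 * 9 = 45
A_{23} * B_{33} = -4 * 6 = -24
Sum = -20 + 45 + -24 = 1

1


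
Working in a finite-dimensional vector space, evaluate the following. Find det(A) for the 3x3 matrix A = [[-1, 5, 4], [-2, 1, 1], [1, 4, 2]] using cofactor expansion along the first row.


Expanding along the first row, det(A) = a11*M_11 - a12*M_12 + a13*M_13, where M_1j is the (1,j) minor.
Minor M_11 = 1*2 - 1*4 = -2
Minor M_12 = -2*2 - 1*1 = -5
Minor M_13 = -2*4 - 1*1 = -9
det = -1*(-2) - 5*(-5) + 4*(-9)
    = 2 - -25 + -36
    = -9

-9


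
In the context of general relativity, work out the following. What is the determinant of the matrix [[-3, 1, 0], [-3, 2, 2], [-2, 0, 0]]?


Expanding along the first row, det(A) = a11*M_11 - a12*M_12 + a13*M_13, where M_1j is the (1,j) minor.
Minor M_11 = 2*0 - 2*0 = 0
Minor M_12 = -3*0 - 2*-2 = 4
Minor M_13 = -3*0 - 2*-2 = 4
det = -3*(0) - 1*(4) + 0*(4)
    = 0 - 4 + 0
    = -4

-4


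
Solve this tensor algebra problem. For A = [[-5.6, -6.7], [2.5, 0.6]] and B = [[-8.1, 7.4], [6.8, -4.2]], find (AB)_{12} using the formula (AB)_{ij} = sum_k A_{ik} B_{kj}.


(AB)_{ij} = sum_k A_{ik} B_{kj}.
For i=1, j=2:
A_{11} * B_{12} = -5.6 * 7.4 = -41.44
A_{12} * B_{22} = -6.7 * -4.2 = 28.14
Sum = -41.44 + 28.14 = -13.3

-13.3


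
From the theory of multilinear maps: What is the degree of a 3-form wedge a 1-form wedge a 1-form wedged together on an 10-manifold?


The degree of a wedge product is the sum of the degrees of the individual forms.
Degrees: 3, 1, 1
Total degree = 3 + 1 + 1 = 5

5


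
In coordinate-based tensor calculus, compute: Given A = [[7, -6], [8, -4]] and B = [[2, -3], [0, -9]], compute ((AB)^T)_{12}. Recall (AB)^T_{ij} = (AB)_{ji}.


(AB)^T_{ij} = (AB)_{ji} = sum_k A_{jk} B_{ki}.
For i=1, j=2 we need (AB)_{21}:
A_{21} * B_{11} = 8 * 2 = 16
A_{22} * B_{21} = -4 * 0 = 0
Sum = 16 + 0 = 16

16


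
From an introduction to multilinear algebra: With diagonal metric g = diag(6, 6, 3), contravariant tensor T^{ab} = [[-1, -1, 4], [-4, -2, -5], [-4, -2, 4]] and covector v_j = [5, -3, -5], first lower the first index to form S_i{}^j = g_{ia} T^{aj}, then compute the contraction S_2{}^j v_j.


Step 1: lower the first index. For a diagonal metric, g_{ia} T^{aj} = g_{ii} T^{ij} (no sum on i).
g_{22} = 6
S_2{}^1 = 6 * T^{21} = 6 * -4 = -24
S_2{}^2 = 6 * T^{22} = 6 * -2 = -12
S_2{}^3 = 6 * T^{23} = 6 * -5 = -30
Step 2: contract S_2{}^j with v_j.
S_2{}^1 * v_1 = -24 * 5 = -120
S_2{}^2 * v_2 = -12 * -3 = 36
S_2{}^3 * v_3 = -30 * -5 = 150
Result = -120 + 36 + 150 = 66

66


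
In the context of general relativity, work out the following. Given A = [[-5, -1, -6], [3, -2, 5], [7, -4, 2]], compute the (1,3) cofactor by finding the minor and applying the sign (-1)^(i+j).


To find cofactor C_{13}, delete row 1 and column 3.
The resulting 2x2 submatrix is: [[3, -2], [7, -4]]
Minor M_{13} = 3*-4 - -2*7
  = -12 - -14 = 2
Sign = (-1)^(1+3) = (-1)^4 = 1
Cofactor C_{13} = 1 * 2 = 2

2


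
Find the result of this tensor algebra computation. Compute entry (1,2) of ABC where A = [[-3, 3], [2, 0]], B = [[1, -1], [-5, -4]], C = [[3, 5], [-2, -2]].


(ABC)_{12} = sum_m (AB)_{1m} C_{m2}. First compute row 1 of AB.
(AB)_{11} = -3*1 + 3*-5 = -18
(AB)_{12} = -3*-1 + 3*-4 = -9
Now contract with column 2 of C:
(AB)_{11} * C_{12} = -18 * 5 = -90
(AB)_{12} * C_{22} = -9 * -2 = 18
(ABC)_{12} = -90 + 18 = -72

-72


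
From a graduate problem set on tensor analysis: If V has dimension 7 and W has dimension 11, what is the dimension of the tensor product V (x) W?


The dimension of a tensor product is the product of dimensions.
dim(V) = 7, dim(W) = 11
dim(V (x) W) = 7 * 11 = 77

77


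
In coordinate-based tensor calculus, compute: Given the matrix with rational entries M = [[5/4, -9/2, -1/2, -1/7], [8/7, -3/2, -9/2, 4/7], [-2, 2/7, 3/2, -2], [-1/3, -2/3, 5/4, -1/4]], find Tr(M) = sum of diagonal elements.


The trace is the sum of diagonal entries.
Diagonal: M[1,1] = 5/4, M[2,2] = -3/2, M[3,3] = 3/2, M[4,4] = -1/4
Tr(M) = 5/4 + -3/2 + 3/2 + -1/4
Computing step by step:
After adding M[1,1]: 5/4
After adding M[2,2]: -1/4
After adding M[3,3]: 5/4
After adding M[4,4]: 1
Tr(M) = 1

1


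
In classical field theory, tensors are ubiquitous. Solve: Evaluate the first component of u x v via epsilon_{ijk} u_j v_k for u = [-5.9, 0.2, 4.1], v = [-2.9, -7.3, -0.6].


(u x v)_1 = sum_{j,k} epsilon_{1jk} u_j v_k. Only permutations of (1,2,3) contribute; the two non-zero terms are:
eps_{123} u_2 v_3 = 1 * 0.2 * -0.6 = -0.12
eps_{132} u_3 v_2 = -1 * 4.1 * -7.3 = 29.93
(u x v)_1 = 29.81

29.81


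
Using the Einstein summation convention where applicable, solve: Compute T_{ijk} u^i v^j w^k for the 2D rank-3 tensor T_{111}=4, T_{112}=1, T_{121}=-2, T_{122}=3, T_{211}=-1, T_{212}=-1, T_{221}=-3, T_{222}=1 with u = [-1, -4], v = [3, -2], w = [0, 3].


S = sum over i,j,k of T_{ijk} u_i v_j w_k. Expanding all 8 terms:
T_{111}*u_1*v_1*w_1 = 4*-1*3*0 = 0  (running total: 0)
T_{112}*u_1*v_1*w_2 = 1*-1*3*3 = -9  (running total: -9)
T_{121}*u_1*v_2*w_1 = -2*-1*-2*0 = 0  (running total: -9)
T_{122}*u_1*v_2*w_2 = 3*-1*-2*3 = 18  (running total: 9)
T_{211}*u_2*v_1*w_1 = -1*-4*3*0 = 0  (running total: 9)
T_{212}*u_2*v_1*w_2 = -1*-4*3*3 = 36  (running total: 45)
T_{221}*u_2*v_2*w_1 = -3*-4*-2*0 = 0  (running total: 45)
T_{222}*u_2*v_2*w_2 = 1*-4*-2*3 = 24  (running total: 69)
S = 69

69


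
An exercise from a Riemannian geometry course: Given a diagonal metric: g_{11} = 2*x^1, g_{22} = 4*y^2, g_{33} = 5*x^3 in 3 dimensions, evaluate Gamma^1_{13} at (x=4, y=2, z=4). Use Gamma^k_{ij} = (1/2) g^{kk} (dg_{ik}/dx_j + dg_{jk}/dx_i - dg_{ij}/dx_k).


For a diagonal metric, Gamma^k_{ij} = (1/2) g^{kk} (dg_{ik}/dx_j + dg_{jk}/dx_i - dg_{ij}/dx_k).
The metric is diagonal, so g_{ab} = 0 for a != b.
At the given point: g_{11} = 8, g_{22} = 16, g_{33} = 320
g^{11} = 1/8
dg_{11}/dx_3 = dg_{11}/dx_3 = 0
dg_{31}/dx_1 = 0 (off-diagonal)
dg_{13}/dx_1 = 0 (off-diagonal)
Numerator = 0 + 0 - 0 = 0
Gamma^1_{13} = 0 / (2 * 8) = 0

0


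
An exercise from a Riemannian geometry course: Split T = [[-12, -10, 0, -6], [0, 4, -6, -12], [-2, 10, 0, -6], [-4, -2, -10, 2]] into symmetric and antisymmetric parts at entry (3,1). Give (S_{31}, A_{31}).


T_{31} = -2
T_{13} = 0
S_{31} = (-2 + 0)/2 = -2/2 = -1
A_{31} = (-2 - 0)/2 = -2/2 = -1
Check: S + A = -1 + -1 = -2 = T_{31}.

(-1, -1)


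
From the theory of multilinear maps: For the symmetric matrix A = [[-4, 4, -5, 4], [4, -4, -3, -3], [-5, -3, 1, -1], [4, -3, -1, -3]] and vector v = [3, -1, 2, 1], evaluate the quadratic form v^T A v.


First compute Av:
(Av)_1 = -4*3 + 4*-1 + -5*2 + 4*1 = -22
(Av)_2 = 4*3 + -4*-1 + -3*2 + -3*1 = 7
(Av)_3 = -5*3 + -3*-1 + 1*2 + -1*1 = -11
(Av)_4 = 4*3 + -3*-1 + -1*2 + -3*1 = 10
Av = [-22, 7, -11, 10]
Then v^T (Av) = 3*-22 + -1*7 + 2*-11 + 1*10
= -66 + -7 + -22 + 10 = -85

-85


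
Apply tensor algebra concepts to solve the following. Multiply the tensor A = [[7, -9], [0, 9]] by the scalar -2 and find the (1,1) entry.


Scalar multiplication: (cA)_{ij} = c * A_{ij}.
c = -2
A_{11} = 7
(cA)_{11} = -2 * 7 = -14

-14


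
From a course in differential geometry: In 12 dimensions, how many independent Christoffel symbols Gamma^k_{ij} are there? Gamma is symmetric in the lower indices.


Christoffel symbols Gamma^k_{ij} are symmetric in i,j, so there are d * d(d+1)/2 independent symbols.
d = 12
d(d+1)/2 = 12 * 13 / 2 = 78
Total = 12 * 78 = 936

936


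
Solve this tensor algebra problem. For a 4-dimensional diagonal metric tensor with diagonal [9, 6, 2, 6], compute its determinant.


For a diagonal metric, the determinant is the product of diagonal entries.
Diagonal entries: 9, 6, 2, 6
det(g) = 9 * 6 * 2 * 6 = 648

648


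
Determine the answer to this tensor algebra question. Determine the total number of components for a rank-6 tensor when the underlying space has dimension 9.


The number of components of a rank-r tensor in d dimensions is d^r.
Here d = 9 and r = 6.
9^6 = 531441

531441


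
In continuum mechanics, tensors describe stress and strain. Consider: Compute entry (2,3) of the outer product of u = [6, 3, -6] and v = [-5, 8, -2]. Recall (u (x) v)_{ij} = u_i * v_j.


The outer product entry T_{ij} = u_i * v_j.
We need i=2, j=3.
u_2 = 3, v_3 = -2
T_{2,3} = 3 * -2 = -6

-6


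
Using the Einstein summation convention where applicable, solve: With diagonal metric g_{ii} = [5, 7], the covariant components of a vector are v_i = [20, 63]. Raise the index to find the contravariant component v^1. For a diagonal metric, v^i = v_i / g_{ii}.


To raise an index with a diagonal metric: v^i = v_i / g_{ii}.
For index 1: v_1 = 20, g_{11} = 5
v^1 = 20 / 5 = 4

4


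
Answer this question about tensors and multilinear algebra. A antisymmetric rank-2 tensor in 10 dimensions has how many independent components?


A antisymmetric rank-2 tensor in d dimensions has d(d-1)/2 independent components.
d = 10
d(d-1)/2 = 10 * 9 / 2 = 90 / 2 = 45

45


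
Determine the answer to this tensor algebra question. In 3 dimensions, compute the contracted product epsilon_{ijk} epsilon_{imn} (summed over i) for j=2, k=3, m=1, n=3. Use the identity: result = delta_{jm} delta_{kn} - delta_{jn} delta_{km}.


Using the identity: epsilon_{ijk} epsilon_{imn} = delta_{jm} delta_{kn} - delta_{jn} delta_{km}.
delta_{21} = 0
delta_{33} = 1
delta_{23} = 0
delta_{31} = 0
Result = 0 * 1 - 0 * 0 = 0 - 0 = 0

0


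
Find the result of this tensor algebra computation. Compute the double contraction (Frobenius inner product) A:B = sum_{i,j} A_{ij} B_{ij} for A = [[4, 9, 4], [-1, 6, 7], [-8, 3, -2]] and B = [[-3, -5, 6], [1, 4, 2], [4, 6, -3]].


A:B = sum over all i,j of A_{ij} * B_{ij}.
Row 1: 4*-3=-12, 9*-5=-45, 4*6=24 => row sum = -33
Row 2: -1*1=-1, 6*4=24, 7*2=14 => row sum = 37
Row 3: -8*4=-32, 3*6=18, -2*-3=6 => row sum = -8
Total = -33 + 37 + -8 = -4

-4


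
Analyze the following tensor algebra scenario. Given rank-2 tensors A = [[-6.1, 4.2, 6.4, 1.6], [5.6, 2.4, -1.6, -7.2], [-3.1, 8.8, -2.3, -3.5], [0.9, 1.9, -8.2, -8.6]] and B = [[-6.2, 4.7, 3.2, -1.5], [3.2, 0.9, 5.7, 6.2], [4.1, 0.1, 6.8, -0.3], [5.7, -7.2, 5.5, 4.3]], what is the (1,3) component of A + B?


Tensor addition is component-wise: (A + B)_{ij} = A_{ij} + B_{ij}.
A_{13} = 6.4
B_{13} = 3.2
(A + B)_{13} = 6.4 + 3.2 = 9.6

9.6


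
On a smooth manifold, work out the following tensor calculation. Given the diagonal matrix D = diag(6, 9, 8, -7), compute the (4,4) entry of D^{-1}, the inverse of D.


For a diagonal matrix, the inverse has entries (D^{-1})_{ii} = 1/d_{ii}.
The diagonal entries are: d_{11} = 6, d_{22} = 9, d_{33} = 8, d_{44} = -7
We need (D^{-1})_{44} = 1/d_{44} = 1/-7 = -1/7

-1/7


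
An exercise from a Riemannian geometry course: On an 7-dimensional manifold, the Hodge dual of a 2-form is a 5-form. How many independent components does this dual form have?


The Hodge dual of a p-form on an n-dimensional manifold is an (n-p)-form.
n = 7, p = 2, so dual degree = 7 - 2 = 5
The number of components is C(n, n-p) = C(7, 5) = 21

21


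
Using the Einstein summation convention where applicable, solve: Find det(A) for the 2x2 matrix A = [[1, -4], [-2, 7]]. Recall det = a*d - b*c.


For a 2x2 matrix [[a, b], [c, d]], det = a*d - b*c.
a = 1, b = -4, c = -2, d = 7
a*d = 1 * 7 = 7
b*c = -4 * -2 = 8
det = 7 - 8 = -1

-1


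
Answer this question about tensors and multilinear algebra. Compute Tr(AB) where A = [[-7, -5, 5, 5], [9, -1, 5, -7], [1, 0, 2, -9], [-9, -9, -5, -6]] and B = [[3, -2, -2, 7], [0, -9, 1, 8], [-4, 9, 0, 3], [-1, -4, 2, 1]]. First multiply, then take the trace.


Tr(AB) = sum_i (AB)_{ii} where (AB)_{ii} = sum_k A_{ik} B_{ki}.
(AB)_{11} = -7*3 + -5*0 + 5*-4 + 5*-1 = -46
(AB)_{22} = 9*-2 + -1*-9 + 5*9 + -7*-4 = 64
(AB)_{33} = 1*-2 + 0*1 + 2*0 + -9*2 = -20
(AB)_{44} = -9*7 + -9*8 + -5*3 + -6*1 = -156
Tr(AB) = -46 + 64 + -20 + -156 = -158

-158


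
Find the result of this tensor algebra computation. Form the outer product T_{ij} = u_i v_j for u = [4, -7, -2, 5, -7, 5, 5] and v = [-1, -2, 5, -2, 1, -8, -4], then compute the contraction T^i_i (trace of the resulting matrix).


The outer product gives T_{ij} = u_i v_j.
The trace (contraction) is Tr(T) = sum_i T_{ii} = sum_i u_i v_i.
Diagonal entries:
T_{11} = u_1 * v_1 = 4 * -1 = -4
T_{22} = u_2 * v_2 = -7 * -2 = 14
T_{33} = u_3 * v_3 = -2 * 5 = -10
T_{44} = u_4 * v_4 = 5 * -2 = -10
T_{55} = u_5 * v_5 = -7 * 1 = -7
T_{66} = u_6 * v_6 = 5 * -8 = -40
T_{77} = u_7 * v_7 = 5 * -4 = -20
Tr(T) = -4 + 14 + -10 + -10 + -7 + -40 + -20 = -77

-77


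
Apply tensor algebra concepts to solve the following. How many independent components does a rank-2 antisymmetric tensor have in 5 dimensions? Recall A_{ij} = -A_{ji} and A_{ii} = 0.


An antisymmetric rank-2 tensor satisfies A_{ij} = -A_{ji}, so diagonal entries are zero.
The independent components are the upper-triangular entries: C(n, 2) = n(n-1)/2.
n = 5
C(5, 2) = 5 * 4 / 2 = 20 / 2 = 10

10


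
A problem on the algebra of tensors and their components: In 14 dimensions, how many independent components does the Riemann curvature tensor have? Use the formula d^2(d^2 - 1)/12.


The Riemann tensor in d dimensions has d^2(d^2 - 1)/12 independent components.
d = 14, so d^2 = 196
d^2 - 1 = 195
d^2(d^2 - 1) = 196 * 195 = 38220
Divide by 12: 38220 / 12 = 3185

3185


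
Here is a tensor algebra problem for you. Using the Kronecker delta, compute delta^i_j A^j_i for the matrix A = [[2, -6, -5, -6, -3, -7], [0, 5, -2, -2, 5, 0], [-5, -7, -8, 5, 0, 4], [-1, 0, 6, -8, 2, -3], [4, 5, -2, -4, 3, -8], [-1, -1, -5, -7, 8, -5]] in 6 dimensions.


The contraction (trace) of a rank-2 tensor is the sum of its diagonal elements.
Diagonal entries: A[1,1] = 2, A[2,2] = 5, A[3,3] = -8, A[4,4] = -8, A[5,5] = 3, A[6,6] = -5
Tr(A) = 2 + 5 + -8 + -8 + 3 + -5 = -11

-11


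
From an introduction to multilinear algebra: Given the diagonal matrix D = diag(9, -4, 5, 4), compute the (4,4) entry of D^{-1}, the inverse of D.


For a diagonal matrix, the inverse has entries (D^{-1})_{ii} = 1/d_{ii}.
The diagonal entries are: d_{11} = 9, d_{22} = -4, d_{33} = 5, d_{44} = 4
We need (D^{-1})_{44} = 1/d_{44} = 1/4 = 1/4

1/4


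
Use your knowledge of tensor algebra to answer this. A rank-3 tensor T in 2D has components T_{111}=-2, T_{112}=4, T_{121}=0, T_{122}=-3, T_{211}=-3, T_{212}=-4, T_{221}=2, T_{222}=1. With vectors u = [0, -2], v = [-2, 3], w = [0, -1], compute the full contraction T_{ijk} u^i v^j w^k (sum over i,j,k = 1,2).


S = sum over i,j,k of T_{ijk} u_i v_j w_k. Expanding all 8 terms:
T_{111}*u_1*v_1*w_1 = -2*0*-2*0 = 0  (running total: 0)
T_{112}*u_1*v_1*w_2 = 4*0*-2*-1 = 0  (running total: 0)
T_{121}*u_1*v_2*w_1 = 0*0*3*0 = 0  (running total: 0)
T_{122}*u_1*v_2*w_2 = -3*0*3*-1 = 0  (running total: 0)
T_{211}*u_2*v_1*w_1 = -3*-2*-2*0 = 0  (running total: 0)
T_{212}*u_2*v_1*w_2 = -4*-2*-2*-1 = 16  (running total: 16)
T_{221}*u_2*v_2*w_1 = 2*-2*3*0 = 0  (running total: 16)
T_{222}*u_2*v_2*w_2 = 1*-2*3*-1 = 6  (running total: 22)
S = 22

22


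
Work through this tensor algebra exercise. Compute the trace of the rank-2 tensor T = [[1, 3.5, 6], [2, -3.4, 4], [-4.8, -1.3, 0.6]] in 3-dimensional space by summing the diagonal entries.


The contraction (trace) of a rank-2 tensor is the sum of its diagonal elements.
Diagonal entries: A[1,1] = 1, A[2,2] = -3.4, A[3,3] = 0.6
Tr(A) = 1 + -3.4 + 0.6 = -1.8

-1.8


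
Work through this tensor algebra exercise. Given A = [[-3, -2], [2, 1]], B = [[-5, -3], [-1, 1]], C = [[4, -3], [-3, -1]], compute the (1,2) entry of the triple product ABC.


(ABC)_{12} = sum_m (AB)_{1m} C_{m2}. First compute row 1 of AB.
(AB)_{11} = -3*-5 + -2*-1 = 17
(AB)_{12} = -3*-3 + -2*1 = 7
Now contract with column 2 of C:
(AB)_{11} * C_{12} = 17 * -3 = -51
(AB)_{12} * C_{22} = 7 * -1 = -7
(ABC)_{12} = -51 + -7 = -58

-58


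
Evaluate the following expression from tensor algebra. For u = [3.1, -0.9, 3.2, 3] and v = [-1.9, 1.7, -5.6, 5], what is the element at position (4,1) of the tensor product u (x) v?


The outer product entry T_{ij} = u_i * v_j.
We need i=4, j=1.
u_4 = 3, v_1 = -1.9
T_{4,1} = 3 * -1.9 = -5.7

-5.7


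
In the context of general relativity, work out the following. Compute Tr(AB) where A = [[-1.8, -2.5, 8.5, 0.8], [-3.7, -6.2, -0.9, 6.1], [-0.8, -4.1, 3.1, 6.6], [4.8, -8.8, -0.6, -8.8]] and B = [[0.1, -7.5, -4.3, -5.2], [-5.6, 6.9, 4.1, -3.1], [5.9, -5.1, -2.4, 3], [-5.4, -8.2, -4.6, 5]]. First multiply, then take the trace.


Tr(AB) = sum_i (AB)_{ii} where (AB)_{ii} = sum_k A_{ik} B_{ki}.
(AB)_{11} = -1.8*0.1 + -2.5*-5.6 + 8.5*5.9 + 0.8*-5.4 = 59.65
(AB)_{22} = -3.7*-7.5 + -6.2*6.9 + -0.9*-5.1 + 6.1*-8.2 = -60.46
(AB)_{33} = -0.8*-4.3 + -4.1*4.1 + 3.1*-2.4 + 6.6*-4.6 = -51.17
(AB)_{44} = 4.8*-5.2 + -8.8*-3.1 + -0.6*3 + -8.8*5 = -43.48
Tr(AB) = 59.65 + -60.46 + -51.17 + -43.48 = -95.46

-95.46


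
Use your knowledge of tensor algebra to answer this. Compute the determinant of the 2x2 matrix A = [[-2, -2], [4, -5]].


For a 2x2 matrix [[a, b], [c, d]], det = a*d - b*c.
a = -2, b = -2, c = 4, d = -5
a*d = -2 * -5 = 10
b*c = -2 * 4 = -8
det = 10 - -8 = 18

18


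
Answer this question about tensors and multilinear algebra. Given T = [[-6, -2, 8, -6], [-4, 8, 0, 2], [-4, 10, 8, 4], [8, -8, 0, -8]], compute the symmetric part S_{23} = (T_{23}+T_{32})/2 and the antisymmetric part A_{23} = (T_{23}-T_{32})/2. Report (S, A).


T_{23} = 0
T_{32} = 10
S_{23} = (0 + 10)/2 = 10/2 = 5
A_{23} = (0 - 10)/2 = -10/2 = -5
Check: S + A = 5 + -5 = 0 = T_{23}.

(5, -5)


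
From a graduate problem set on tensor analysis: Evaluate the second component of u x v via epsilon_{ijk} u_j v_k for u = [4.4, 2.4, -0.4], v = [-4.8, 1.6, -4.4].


(u x v)_2 = sum_{j,k} epsilon_{2jk} u_j v_k. Only permutations of (1,2,3) contribute; the two non-zero terms are:
eps_{213} u_1 v_3 = -1 * 4.4 * -4.4 = 19.36
eps_{231} u_3 v_1 = 1 * -0.4 * -4.8 = 1.92
(u x v)_2 = 21.28

21.28


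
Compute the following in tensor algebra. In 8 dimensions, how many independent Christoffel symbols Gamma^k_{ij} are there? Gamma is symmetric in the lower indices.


Christoffel symbols Gamma^k_{ij} are symmetric in i,j, so there are d * d(d+1)/2 independent symbols.
d = 8
d(d+1)/2 = 8 * 9 / 2 = 36
Total = 8 * 36 = 288

288


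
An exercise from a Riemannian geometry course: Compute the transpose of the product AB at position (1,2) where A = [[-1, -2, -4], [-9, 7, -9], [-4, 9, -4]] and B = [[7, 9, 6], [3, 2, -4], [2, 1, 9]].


(AB)^T_{ij} = (AB)_{ji} = sum_k A_{jk} B_{ki}.
For i=1, j=2 we need (AB)_{21}:
A_{21} * B_{11} = -9 * 7 = -63
A_{22} * B_{21} = 7 * 3 = 21
A_{23} * B_{31} = -9 * 2 = -18
Sum = -63 + 21 + -18 = -60

-60


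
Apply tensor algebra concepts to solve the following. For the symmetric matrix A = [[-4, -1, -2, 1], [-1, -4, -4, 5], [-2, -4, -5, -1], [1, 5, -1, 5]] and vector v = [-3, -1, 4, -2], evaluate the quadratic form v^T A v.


First compute Av:
(Av)_1 = -4*-3 + -1*-1 + -2*4 + 1*-2 = 3
(Av)_2 = -1*-3 + -4*-1 + -4*4 + 5*-2 = -19
(Av)_3 = -2*-3 + -4*-1 + -5*4 + -1*-2 = -8
(Av)_4 = 1*-3 + 5*-1 + -1*4 + 5*-2 = -22
Av = [3, -19, -8, -22]
Then v^T (Av) = -3*3 + -1*-19 + 4*-8 + -2*-22
= -9 + 19 + -32 + 44 = 22

22


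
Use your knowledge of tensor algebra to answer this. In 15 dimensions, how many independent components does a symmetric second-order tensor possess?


A symmetric rank-2 tensor in d dimensions has d(d+1)/2 independent components.
d = 15
d(d+1)/2 = 15 * 16 / 2 = 240 / 2 = 120

120


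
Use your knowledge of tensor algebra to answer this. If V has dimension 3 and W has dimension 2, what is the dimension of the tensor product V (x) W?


The dimension of a tensor product is the product of dimensions.
dim(V) = 3, dim(W) = 2
dim(V (x) W) = 3 * 2 = 6

6


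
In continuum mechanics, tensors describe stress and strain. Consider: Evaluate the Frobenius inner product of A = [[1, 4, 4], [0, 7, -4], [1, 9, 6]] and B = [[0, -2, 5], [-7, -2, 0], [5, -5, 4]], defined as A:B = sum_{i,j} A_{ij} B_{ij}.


A:B = sum over all i,j of A_{ij} * B_{ij}.
Row 1: 1*0=0, 4*-2=-8, 4*5=20 => row sum = 12
Row 2: 0*-7=0, 7*-2=-14, -4*0=0 => row sum = -14
Row 3: 1*5=5, 9*-5=-45, 6*4=24 => row sum = -16
Total = 12 + -14 + -16 = -18

-18


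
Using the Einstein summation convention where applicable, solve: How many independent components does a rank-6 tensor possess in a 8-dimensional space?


The number of components of a rank-r tensor in d dimensions is d^r.
Here d = 8 and r = 6.
8^6 = 262144

262144


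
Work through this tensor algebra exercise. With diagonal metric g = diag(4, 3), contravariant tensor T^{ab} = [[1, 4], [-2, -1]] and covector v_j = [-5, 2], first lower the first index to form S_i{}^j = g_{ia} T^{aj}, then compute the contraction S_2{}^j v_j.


Step 1: lower the first index. For a diagonal metric, g_{ia} T^{aj} = g_{ii} T^{ij} (no sum on i).
g_{22} = 3
S_2{}^1 = 3 * T^{21} = 3 * -2 = -6
S_2{}^2 = 3 * T^{22} = 3 * -1 = -3
Step 2: contract S_2{}^j with v_j.
S_2{}^1 * v_1 = -6 * -5 = 30
S_2{}^2 * v_2 = -3 * 2 = -6
Result = 30 + -6 = 24

24


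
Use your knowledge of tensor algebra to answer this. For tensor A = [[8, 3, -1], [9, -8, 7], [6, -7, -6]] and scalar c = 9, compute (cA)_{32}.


Scalar multiplication: (cA)_{ij} = c * A_{ij}.
c = 9
A_{32} = -7
(cA)_{32} = 9 * -7 = -63

-63


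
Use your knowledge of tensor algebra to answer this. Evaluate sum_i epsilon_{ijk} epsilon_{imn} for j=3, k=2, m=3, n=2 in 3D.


Using the identity: epsilon_{ijk} epsilon_{imn} = delta_{jm} delta_{kn} - delta_{jn} delta_{km}.
delta_{33} = 1
delta_{22} = 1
delta_{32} = 0
delta_{23} = 0
Result = 1 * 1 - 0 * 0 = 1 - 0 = 1

1


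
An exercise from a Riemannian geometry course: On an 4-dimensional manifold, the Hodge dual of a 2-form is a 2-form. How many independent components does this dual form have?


The Hodge dual of a p-form on an n-dimensional manifold is an (n-p)-form.
n = 4, p = 2, so dual degree = 4 - 2 = 2
The number of components is C(n, n-p) = C(4, 2) = 6

6


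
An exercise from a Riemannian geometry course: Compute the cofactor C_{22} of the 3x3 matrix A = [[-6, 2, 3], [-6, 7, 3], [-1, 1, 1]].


To find cofactor C_{22}, delete row 2 and column 2.
The resulting 2x2 submatrix is: [[-6, 3], [-1, 1]]
Minor M_{22} = -6*1 - 3*-1
  = -6 - -3 = -3
Sign = (-1)^(2+2) = (-1)^4 = 1
Cofactor C_{22} = 1 * -3 = -3

-3


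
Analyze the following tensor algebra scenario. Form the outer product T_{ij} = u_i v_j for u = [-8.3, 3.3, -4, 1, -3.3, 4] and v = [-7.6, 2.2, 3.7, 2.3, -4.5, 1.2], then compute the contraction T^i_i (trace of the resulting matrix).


The outer product gives T_{ij} = u_i v_j.
The trace (contraction) is Tr(T) = sum_i T_{ii} = sum_i u_i v_i.
Diagonal entries:
T_{11} = u_1 * v_1 = -8.3 * -7.6 = 63.08
T_{22} = u_2 * v_2 = 3.3 * 2.2 = 7.26
T_{33} = u_3 * v_3 = -4 * 3.7 = -14.8
T_{44} = u_4 * v_4 = 1 * 2.3 = 2.3
T_{55} = u_5 * v_5 = -3.3 * -4.5 = 14.85
T_{66} = u_6 * v_6 = 4 * 1.2 = 4.8
Tr(T) = 63.08 + 7.26 + -14.8 + 2.3 + 14.85 + 4.8 = 77.49

77.49


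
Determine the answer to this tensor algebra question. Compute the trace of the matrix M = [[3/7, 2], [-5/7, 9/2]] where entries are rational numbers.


The trace is the sum of diagonal entries.
Diagonal: M[1,1] = 3/7, M[2,2] = 9/2
Tr(M) = 3/7 + 9/2
Computing step by step:
After adding M[1,1]: 3/7
After adding M[2,2]: 69/14
Tr(M) = 69/14

69/14


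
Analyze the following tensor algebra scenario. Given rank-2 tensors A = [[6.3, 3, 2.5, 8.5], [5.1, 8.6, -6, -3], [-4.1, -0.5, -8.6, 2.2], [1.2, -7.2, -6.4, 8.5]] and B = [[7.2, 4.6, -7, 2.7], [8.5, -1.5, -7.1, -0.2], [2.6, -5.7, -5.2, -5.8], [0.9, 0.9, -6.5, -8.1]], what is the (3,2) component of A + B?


Tensor addition is component-wise: (A + B)_{ij} = A_{ij} + B_{ij}.
A_{32} = -0.5
B_{32} = -5.7
(A + B)_{32} = -0.5 + -5.7 = -6.2

-6.2


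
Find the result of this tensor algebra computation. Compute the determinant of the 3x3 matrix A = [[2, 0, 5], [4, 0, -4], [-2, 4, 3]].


Expanding along the first row, det(A) = a11*M_11 - a12*M_12 + a13*M_13, where M_1j is the (1,j) minor.
Minor M_11 = 0*3 - -4*4 = 16
Minor M_12 = 4*3 - -4*-2 = 4
Minor M_13 = 4*4 - 0*-2 = 16
det = 2*(16) - 0*(4) + 5*(16)
    = 32 - 0 + 80
    = 112

112


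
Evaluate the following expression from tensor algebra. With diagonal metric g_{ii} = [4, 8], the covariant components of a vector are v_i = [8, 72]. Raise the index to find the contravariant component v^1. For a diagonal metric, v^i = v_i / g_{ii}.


To raise an index with a diagonal metric: v^i = v_i / g_{ii}.
For index 1: v_1 = 8, g_{11} = 4
v^1 = 8 / 4 = 2

2


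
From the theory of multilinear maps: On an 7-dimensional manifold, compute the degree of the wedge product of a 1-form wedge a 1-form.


The degree of a wedge product is the sum of the degrees of the individual forms.
Degrees: 1, 1
Total degree = 1 + 1 = 2

2


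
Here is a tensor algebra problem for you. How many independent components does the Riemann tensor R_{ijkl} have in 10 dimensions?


The Riemann tensor in d dimensions has d^2(d^2 - 1)/12 independent components.
d = 10, so d^2 = 100
d^2 - 1 = 99
d^2(d^2 - 1) = 100 * 99 = 9900
Divide by 12: 9900 / 12 = 825

825


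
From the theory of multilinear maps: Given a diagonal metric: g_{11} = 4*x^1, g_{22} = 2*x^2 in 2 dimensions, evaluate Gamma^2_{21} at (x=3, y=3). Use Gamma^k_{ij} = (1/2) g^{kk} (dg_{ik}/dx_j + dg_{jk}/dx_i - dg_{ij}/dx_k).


For a diagonal metric, Gamma^k_{ij} = (1/2) g^{kk} (dg_{ik}/dx_j + dg_{jk}/dx_i - dg_{ij}/dx_k).
The metric is diagonal, so g_{ab} = 0 for a != b.
At the given point: g_{11} = 12, g_{22} = 18
g^{22} = 1/18
dg_{22}/dx_1 = dg_{22}/dx_1 = 12
dg_{12}/dx_2 = 0 (off-diagonal)
dg_{21}/dx_2 = 0 (off-diagonal)
Numerator = 12 + 0 - 0 = 12
Gamma^2_{21} = 12 / (2 * 18) = 1/3

1/3


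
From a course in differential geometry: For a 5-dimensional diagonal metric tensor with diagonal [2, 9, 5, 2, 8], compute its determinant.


For a diagonal metric, the determinant is the product of diagonal entries.
Diagonal entries: 2, 9, 5, 2, 8
det(g) = 2 * 9 * 5 * 2 * 8 = 1440

1440


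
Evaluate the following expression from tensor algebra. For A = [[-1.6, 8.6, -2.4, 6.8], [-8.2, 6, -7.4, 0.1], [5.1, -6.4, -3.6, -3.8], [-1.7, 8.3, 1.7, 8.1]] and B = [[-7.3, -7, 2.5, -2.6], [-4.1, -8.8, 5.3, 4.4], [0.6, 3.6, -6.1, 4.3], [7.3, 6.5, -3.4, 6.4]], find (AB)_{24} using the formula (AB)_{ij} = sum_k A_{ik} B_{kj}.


(AB)_{ij} = sum_k A_{ik} B_{kj}.
For i=2, j=4:
A_{21} * B_{14} = -8.2 * -2.6 = 21.32
A_{22} * B_{24} = 6 * 4.4 = 26.4
A_{23} * B_{34} = -7.4 * 4.3 = -31.82
A_{24} * B_{44} = 0.1 * 6.4 = 0.64
Sum = 21.32 + 26.4 + -31.82 + 0.64 = 16.54

16.54


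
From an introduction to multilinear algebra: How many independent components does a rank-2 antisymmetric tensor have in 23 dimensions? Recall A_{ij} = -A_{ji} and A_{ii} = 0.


An antisymmetric rank-2 tensor satisfies A_{ij} = -A_{ji}, so diagonal entries are zero.
The independent components are the upper-triangular entries: C(n, 2) = n(n-1)/2.
n = 23
C(23, 2) = 23 * 22 / 2 = 506 / 2 = 253

253


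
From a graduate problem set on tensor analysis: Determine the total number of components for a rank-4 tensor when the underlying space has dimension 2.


The number of components of a rank-r tensor in d dimensions is d^r.
Here d = 2 and r = 4.
2^4 = 16

16


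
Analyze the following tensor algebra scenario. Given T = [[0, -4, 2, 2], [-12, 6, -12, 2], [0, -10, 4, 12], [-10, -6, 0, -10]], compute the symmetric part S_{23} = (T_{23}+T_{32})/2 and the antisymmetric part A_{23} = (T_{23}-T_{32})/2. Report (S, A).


T_{23} = -12
T_{32} = -10
S_{23} = (-12 + -10)/2 = -22/2 = -11
A_{23} = (-12 - -10)/2 = -2/2 = -1
Check: S + A = -11 + -1 = -12 = T_{23}.

(-11, -1)


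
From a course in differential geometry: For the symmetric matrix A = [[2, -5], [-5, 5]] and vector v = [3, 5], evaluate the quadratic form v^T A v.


First compute Av:
(Av)_1 = 2*3 + -5*5 = -19
(Av)_2 = -5*3 + 5*5 = 10
Av = [-19, 10]
Then v^T (Av) = 3*-19 + 5*10
= -57 + 50 = -7

-7


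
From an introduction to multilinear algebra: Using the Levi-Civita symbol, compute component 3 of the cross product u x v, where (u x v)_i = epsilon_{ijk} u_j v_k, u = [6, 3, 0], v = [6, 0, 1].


(u x v)_3 = sum_{j,k} epsilon_{3jk} u_j v_k. Only permutations of (1,2,3) contribute; the two non-zero terms are:
eps_{312} u_1 v_2 = 1 * 6 * 0 = 0
eps_{321} u_2 v_1 = -1 * 3 * 6 = -18
(u x v)_3 = -18

-18


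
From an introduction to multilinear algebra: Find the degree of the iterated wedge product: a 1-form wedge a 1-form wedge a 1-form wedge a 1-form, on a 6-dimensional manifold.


The degree of a wedge product is the sum of the degrees of the individual forms.
Degrees: 1, 1, 1, 1
Total degree = 1 + 1 + 1 + 1 = 4

4


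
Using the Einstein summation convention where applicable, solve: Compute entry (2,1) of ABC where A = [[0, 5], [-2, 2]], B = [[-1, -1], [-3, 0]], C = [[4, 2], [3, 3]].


(ABC)_{21} = sum_m (AB)_{2m} C_{m1}. First compute row 2 of AB.
(AB)_{21} = -2*-1 + 2*-3 = -4
(AB)_{22} = -2*-1 + 2*0 = 2
Now contract with column 1 of C:
(AB)_{21} * C_{11} = -4 * 4 = -16
(AB)_{22} * C_{21} = 2 * 3 = 6
(ABC)_{21} = -16 + 6 = -10

-10


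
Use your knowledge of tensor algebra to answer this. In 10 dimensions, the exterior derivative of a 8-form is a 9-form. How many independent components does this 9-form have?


The exterior derivative of a p-form is a (p+1)-form.
Its number of independent components is C(n, p+1).
n = 10, p+1 = 9
C(10, 9) = 10

10


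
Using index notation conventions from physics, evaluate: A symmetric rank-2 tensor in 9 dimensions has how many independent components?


A symmetric rank-2 tensor in d dimensions has d(d+1)/2 independent components.
d = 9
d(d+1)/2 = 9 * 10 / 2 = 90 / 2 = 45

45


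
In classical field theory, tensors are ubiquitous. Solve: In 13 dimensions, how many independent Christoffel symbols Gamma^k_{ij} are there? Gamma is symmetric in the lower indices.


Christoffel symbols Gamma^k_{ij} are symmetric in i,j, so there are d * d(d+1)/2 independent symbols.
d = 13
d(d+1)/2 = 13 * 14 / 2 = 91
Total = 13 * 91 = 1183

1183


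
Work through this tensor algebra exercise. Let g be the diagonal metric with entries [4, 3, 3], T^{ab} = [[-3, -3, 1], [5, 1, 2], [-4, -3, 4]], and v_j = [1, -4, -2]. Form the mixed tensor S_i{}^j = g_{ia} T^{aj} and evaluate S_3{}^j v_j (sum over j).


Step 1: lower the first index. For a diagonal metric, g_{ia} T^{aj} = g_{ii} T^{ij} (no sum on i).
g_{33} = 3
S_3{}^1 = 3 * T^{31} = 3 * -4 = -12
S_3{}^2 = 3 * T^{32} = 3 * -3 = -9
S_3{}^3 = 3 * T^{33} = 3 * 4 = 12
Step 2: contract S_3{}^j with v_j.
S_3{}^1 * v_1 = -12 * 1 = -12
S_3{}^2 * v_2 = -9 * -4 = 36
S_3{}^3 * v_3 = 12 * -2 = -24
Result = -12 + 36 + -24 = 0

0


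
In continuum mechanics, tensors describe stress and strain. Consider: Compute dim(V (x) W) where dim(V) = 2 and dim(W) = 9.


The dimension of a tensor product is the product of dimensions.
dim(V) = 2, dim(W) = 9
dim(V (x) W) = 2 * 9 = 18

18


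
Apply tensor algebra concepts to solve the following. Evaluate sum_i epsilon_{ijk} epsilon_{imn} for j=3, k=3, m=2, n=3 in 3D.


Using the identity: epsilon_{ijk} epsilon_{imn} = delta_{jm} delta_{kn} - delta_{jn} delta_{km}.
delta_{32} = 0
delta_{33} = 1
delta_{33} = 1
delta_{32} = 0
Result = 0 * 1 - 1 * 0 = 0 - 0 = 0

0


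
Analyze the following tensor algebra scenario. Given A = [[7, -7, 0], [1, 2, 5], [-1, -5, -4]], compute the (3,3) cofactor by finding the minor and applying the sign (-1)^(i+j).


To find cofactor C_{33}, delete row 3 and column 3.
The resulting 2x2 submatrix is: [[7, -7], [1, 2]]
Minor M_{33} = 7*2 - -7*1
  = 14 - -7 = 21
Sign = (-1)^(3+3) = (-1)^6 = 1
Cofactor C_{33} = 1 * 21 = 21

21


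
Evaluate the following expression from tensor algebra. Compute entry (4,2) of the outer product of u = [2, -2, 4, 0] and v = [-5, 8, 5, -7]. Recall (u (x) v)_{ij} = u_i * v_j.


The outer product entry T_{ij} = u_i * v_j.
We need i=4, j=2.
u_4 = 0, v_2 = 8
T_{4,2} = 0 * 8 = 0

0


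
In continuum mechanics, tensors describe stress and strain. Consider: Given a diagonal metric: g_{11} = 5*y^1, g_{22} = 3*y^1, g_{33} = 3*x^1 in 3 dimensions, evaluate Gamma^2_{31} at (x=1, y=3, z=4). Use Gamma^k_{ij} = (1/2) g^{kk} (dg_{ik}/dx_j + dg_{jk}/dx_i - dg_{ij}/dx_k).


For a diagonal metric, Gamma^k_{ij} = (1/2) g^{kk} (dg_{ik}/dx_j + dg_{jk}/dx_i - dg_{ij}/dx_k).
The metric is diagonal, so g_{ab} = 0 for a != b.
At the given point: g_{11} = 15, g_{22} = 9, g_{33} = 3
g^{22} = 1/9
dg_{32}/dx_1 = 0 (off-diagonal)
dg_{12}/dx_3 = 0 (off-diagonal)
dg_{31}/dx_2 = 0 (off-diagonal)
Numerator = 0 + 0 - 0 = 0
Gamma^2_{31} = 0 / (2 * 9) = 0

0
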